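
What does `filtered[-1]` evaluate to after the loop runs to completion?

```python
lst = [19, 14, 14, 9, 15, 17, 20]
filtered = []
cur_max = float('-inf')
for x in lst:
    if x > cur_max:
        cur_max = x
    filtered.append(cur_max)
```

Let's trace through this code step by step.

Initialize: lst = [19, 14, 14, 9, 15, 17, 20]
Initialize: filtered = []
Initialize: cur_max = -inf
Entering loop: for x in lst:
After iteration 1: x = 19, filtered = [19], cur_max = 19
After iteration 2: x = 14, filtered = [19, 19], cur_max = 19
After iteration 3: x = 14, filtered = [19, 19, 19], cur_max = 19
After iteration 4: x = 9, filtered = [19, 19, 19, 19], cur_max = 19
After iteration 5: x = 15, filtered = [19, 19, 19, 19, 19], cur_max = 19
After iteration 6: x = 17, filtered = [19, 19, 19, 19, 19, 19], cur_max = 19
After iteration 7: x = 20, filtered = [19, 19, 19, 19, 19, 19, 20], cur_max = 20
Loop ends.
filtered[-1] = 20

Final answer: 20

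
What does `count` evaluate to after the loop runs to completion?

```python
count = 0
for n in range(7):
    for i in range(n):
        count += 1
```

Let's trace through this code step by step.

Initialize: count = 0
Entering loop: for n in range(7):
After iteration 1: n = 0, count = 0
After iteration 2: n = 1, count = 1, i = 0
After iteration 3: n = 2, count = 3, i = 1
After iteration 4: n = 3, count = 6, i = 2
After iteration 5: n = 4, count = 10, i = 3
After iteration 6: n = 5, count = 15, i = 4
After iteration 7: n = 6, count = 21, i = 5
Loop ends.

Final answer: 21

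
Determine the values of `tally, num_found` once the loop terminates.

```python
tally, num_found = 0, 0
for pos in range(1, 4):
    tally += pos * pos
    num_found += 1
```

Let's trace through this code step by step.

Initialize: tally = 0
Initialize: num_found = 0
Entering loop: for pos in range(1, 4):
After iteration 1: pos = 1, tally = 1, num_found = 1
After iteration 2: pos = 2, tally = 5, num_found = 2
After iteration 3: pos = 3, tally = 14, num_found = 3
Loop ends.

Final answer: 14, 3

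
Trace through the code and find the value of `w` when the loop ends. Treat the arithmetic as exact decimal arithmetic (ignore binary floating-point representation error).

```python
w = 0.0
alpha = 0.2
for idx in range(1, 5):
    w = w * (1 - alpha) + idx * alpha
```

Let's trace through this code step by step.

Initialize: w = 0.0
Initialize: alpha = 0.2
Entering loop: for idx in range(1, 5):
After iteration 1: idx = 1, w = 0.2
After iteration 2: idx = 2, w = 0.56
After iteration 3: idx = 3, w = 1.048
After iteration 4: idx = 4, w = 1.6384
Loop ends.

Final answer: 1.6384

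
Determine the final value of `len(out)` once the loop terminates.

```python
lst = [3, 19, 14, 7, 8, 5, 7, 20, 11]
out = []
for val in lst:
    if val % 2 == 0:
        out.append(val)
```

Let's trace through this code step by step.

Initialize: lst = [3, 19, 14, 7, 8, 5, 7, 20, 11]
Initialize: out = []
Entering loop: for val in lst:
After iteration 1: val = 3, out = []
After iteration 2: val = 19, out = []
After iteration 3: val = 14, out = [14]
After iteration 4: val = 7, out = [14]
After iteration 5: val = 8, out = [14, 8]
After iteration 6: val = 5, out = [14, 8]
After iteration 7: val = 7, out = [14, 8]
After iteration 8: val = 20, out = [14, 8, 20]
After iteration 9: val = 11, out = [14, 8, 20]
Loop ends.
len(out) = 3

Final answer: 3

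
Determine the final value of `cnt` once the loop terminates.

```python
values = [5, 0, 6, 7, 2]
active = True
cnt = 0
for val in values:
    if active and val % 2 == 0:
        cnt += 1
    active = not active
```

Let's trace through this code step by step.

Initialize: values = [5, 0, 6, 7, 2]
Initialize: active = True
Initialize: cnt = 0
Entering loop: for val in values:
After iteration 1: val = 5, active = False, cnt = 0
After iteration 2: val = 0, active = True, cnt = 0
After iteration 3: val = 6, active = False, cnt = 1
After iteration 4: val = 7, active = True, cnt = 1
After iteration 5: val = 2, active = False, cnt = 2
Loop ends.

Final answer: 2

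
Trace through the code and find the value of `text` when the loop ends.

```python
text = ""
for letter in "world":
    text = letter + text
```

Let's trace through this code step by step.

Initialize: text = ''
Entering loop: for letter in "world":
After iteration 1: letter = 'w', text = 'w'
After iteration 2: letter = 'o', text = 'ow'
After iteration 3: letter = 'r', text = 'row'
After iteration 4: letter = 'l', text = 'lrow'
After iteration 5: letter = 'd', text = 'dlrow'
Loop ends.

Final answer: 'dlrow'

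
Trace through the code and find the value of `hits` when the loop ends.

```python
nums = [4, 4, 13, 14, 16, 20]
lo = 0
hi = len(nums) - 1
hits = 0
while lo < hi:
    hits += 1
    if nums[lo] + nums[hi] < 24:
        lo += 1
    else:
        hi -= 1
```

Let's trace through this code step by step.

Initialize: nums = [4, 4, 13, 14, 16, 20]
Initialize: lo = 0
Initialize: hi = 5
Initialize: hits = 0
Entering loop: while lo < hi:
After iteration 1: lo = 0, hi = 4, hits = 1
After iteration 2: lo = 1, hi = 4, hits = 2
After iteration 3: lo = 2, hi = 4, hits = 3
After iteration 4: lo = 2, hi = 3, hits = 4
After iteration 5: lo = 2, hi = 2, hits = 5
Loop ends.

Final answer: 5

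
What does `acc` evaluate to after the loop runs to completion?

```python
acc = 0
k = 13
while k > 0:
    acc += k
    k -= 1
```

Let's trace through this code step by step.

Initialize: acc = 0
Initialize: k = 13
Entering loop: while k > 0:
After iteration 1: acc = 13, k = 12
After iteration 2: acc = 25, k = 11
After iteration 3: acc = 36, k = 10
After iteration 4: acc = 46, k = 9
After iteration 5: acc = 55, k = 8
After iteration 6: acc = 63, k = 7
After iteration 7: acc = 70, k = 6
After iteration 8: acc = 76, k = 5
After iteration 9: acc = 81, k = 4
After iteration 10: acc = 85, k = 3
After iteration 11: acc = 88, k = 2
After iteration 12: acc = 90, k = 1
After iteration 13: acc = 91, k = 0
Loop ends.

Final answer: 91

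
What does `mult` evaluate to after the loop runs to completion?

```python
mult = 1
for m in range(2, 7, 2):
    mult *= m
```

Let's trace through this code step by step.

Initialize: mult = 1
Entering loop: for m in range(2, 7, 2):
After iteration 1: m = 2, mult = 2
After iteration 2: m = 4, mult = 8
After iteration 3: m = 6, mult = 48
Loop ends.

Final answer: 48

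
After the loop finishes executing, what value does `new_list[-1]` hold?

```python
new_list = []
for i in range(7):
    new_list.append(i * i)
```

Let's trace through this code step by step.

Initialize: new_list = []
Entering loop: for i in range(7):
After iteration 1: i = 0, new_list = [0]
After iteration 2: i = 1, new_list = [0, 1]
After iteration 3: i = 2, new_list = [0, 1, 4]
After iteration 4: i = 3, new_list = [0, 1, 4, 9]
After iteration 5: i = 4, new_list = [0, 1, 4, 9, 16]
After iteration 6: i = 5, new_list = [0, 1, 4, 9, 16, 25]
After iteration 7: i = 6, new_list = [0, 1, 4, 9, 16, 25, 36]
Loop ends.
new_list[-1] = 36

Final answer: 36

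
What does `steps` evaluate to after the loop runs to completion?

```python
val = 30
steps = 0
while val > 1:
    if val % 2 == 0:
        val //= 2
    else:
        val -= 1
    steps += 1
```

Let's trace through this code step by step.

Initialize: val = 30
Initialize: steps = 0
Entering loop: while val > 1:
After iteration 1: val = 15, steps = 1
After iteration 2: val = 14, steps = 2
After iteration 3: val = 7, steps = 3
After iteration 4: val = 6, steps = 4
After iteration 5: val = 3, steps = 5
After iteration 6: val = 2, steps = 6
After iteration 7: val = 1, steps = 7
Loop ends.

Final answer: 7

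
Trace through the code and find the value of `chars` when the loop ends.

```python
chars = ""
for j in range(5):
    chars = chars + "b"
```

Let's trace through this code step by step.

Initialize: chars = ''
Entering loop: for j in range(5):
After iteration 1: j = 0, chars = 'b'
After iteration 2: j = 1, chars = 'bb'
After iteration 3: j = 2, chars = 'bbb'
After iteration 4: j = 3, chars = 'bbbb'
After iteration 5: j = 4, chars = 'bbbbb'
Loop ends.

Final answer: 'bbbbb'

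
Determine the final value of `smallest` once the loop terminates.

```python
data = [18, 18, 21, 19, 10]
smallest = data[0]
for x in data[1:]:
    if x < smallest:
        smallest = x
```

Let's trace through this code step by step.

Initialize: data = [18, 18, 21, 19, 10]
Initialize: smallest = 18
Entering loop: for x in data[1:]:
After iteration 1: x = 18, smallest = 18
After iteration 2: x = 21, smallest = 18
After iteration 3: x = 19, smallest = 18
After iteration 4: x = 10, smallest = 10
Loop ends.

Final answer: 10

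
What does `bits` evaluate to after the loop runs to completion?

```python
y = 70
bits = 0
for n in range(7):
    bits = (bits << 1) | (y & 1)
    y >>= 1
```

Let's trace through this code step by step.

Initialize: y = 70
Initialize: bits = 0
Entering loop: for n in range(7):
After iteration 1: n = 0, y = 35, bits = 0
After iteration 2: n = 1, y = 17, bits = 1
After iteration 3: n = 2, y = 8, bits = 3
After iteration 4: n = 3, y = 4, bits = 6
After iteration 5: n = 4, y = 2, bits = 12
After iteration 6: n = 5, y = 1, bits = 24
After iteration 7: n = 6, y = 0, bits = 49
Loop ends.

Final answer: 49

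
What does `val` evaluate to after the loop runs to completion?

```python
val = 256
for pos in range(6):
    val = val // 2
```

Let's trace through this code step by step.

Initialize: val = 256
Entering loop: for pos in range(6):
After iteration 1: pos = 0, val = 128
After iteration 2: pos = 1, val = 64
After iteration 3: pos = 2, val = 32
After iteration 4: pos = 3, val = 16
After iteration 5: pos = 4, val = 8
After iteration 6: pos = 5, val = 4
Loop ends.

Final answer: 4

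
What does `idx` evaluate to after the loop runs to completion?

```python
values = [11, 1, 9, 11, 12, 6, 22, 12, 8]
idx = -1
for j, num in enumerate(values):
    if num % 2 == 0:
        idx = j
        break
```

Let's trace through this code step by step.

Initialize: values = [11, 1, 9, 11, 12, 6, 22, 12, 8]
Initialize: idx = -1
Entering loop: for j, num in enumerate(values):
After iteration 1: j = 0, num = 11, idx = -1
After iteration 2: j = 1, num = 1, idx = -1
After iteration 3: j = 2, num = 9, idx = -1
After iteration 4: j = 3, num = 11, idx = -1
After iteration 5: j = 4, num = 12, idx = 4
Loop ends.

Final answer: 4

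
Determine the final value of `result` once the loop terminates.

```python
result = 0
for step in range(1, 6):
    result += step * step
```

Let's trace through this code step by step.

Initialize: result = 0
Entering loop: for step in range(1, 6):
After iteration 1: step = 1, result = 1
After iteration 2: step = 2, result = 5
After iteration 3: step = 3, result = 14
After iteration 4: step = 4, result = 30
After iteration 5: step = 5, result = 55
Loop ends.

Final answer: 55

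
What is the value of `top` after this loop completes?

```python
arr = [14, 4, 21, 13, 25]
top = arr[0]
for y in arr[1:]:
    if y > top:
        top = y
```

Let's trace through this code step by step.

Initialize: arr = [14, 4, 21, 13, 25]
Initialize: top = 14
Entering loop: for y in arr[1:]:
After iteration 1: y = 4, top = 14
After iteration 2: y = 21, top = 21
After iteration 3: y = 13, top = 21
After iteration 4: y = 25, top = 25
Loop ends.

Final answer: 25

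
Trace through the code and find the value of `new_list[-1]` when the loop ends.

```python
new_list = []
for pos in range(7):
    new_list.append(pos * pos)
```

Let's trace through this code step by step.

Initialize: new_list = []
Entering loop: for pos in range(7):
After iteration 1: pos = 0, new_list = [0]
After iteration 2: pos = 1, new_list = [0, 1]
After iteration 3: pos = 2, new_list = [0, 1, 4]
After iteration 4: pos = 3, new_list = [0, 1, 4, 9]
After iteration 5: pos = 4, new_list = [0, 1, 4, 9, 16]
After iteration 6: pos = 5, new_list = [0, 1, 4, 9, 16, 25]
After iteration 7: pos = 6, new_list = [0, 1, 4, 9, 16, 25, 36]
Loop ends.
new_list[-1] = 36

Final answer: 36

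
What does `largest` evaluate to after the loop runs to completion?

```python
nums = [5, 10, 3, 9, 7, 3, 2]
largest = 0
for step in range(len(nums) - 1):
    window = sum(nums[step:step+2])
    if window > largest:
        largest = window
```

Let's trace through this code step by step.

Initialize: nums = [5, 10, 3, 9, 7, 3, 2]
Initialize: largest = 0
Entering loop: for step in range(len(nums) - 1):
After iteration 1: step = 0, largest = 15, window = 15
After iteration 2: step = 1, largest = 15, window = 13
After iteration 3: step = 2, largest = 15, window = 12
After iteration 4: step = 3, largest = 16, window = 16
After iteration 5: step = 4, largest = 16, window = 10
After iteration 6: step = 5, largest = 16, window = 5
Loop ends.

Final answer: 16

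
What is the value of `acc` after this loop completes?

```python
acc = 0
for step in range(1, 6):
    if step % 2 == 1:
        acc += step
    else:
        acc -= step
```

Let's trace through this code step by step.

Initialize: acc = 0
Entering loop: for step in range(1, 6):
After iteration 1: step = 1, acc = 1
After iteration 2: step = 2, acc = -1
After iteration 3: step = 3, acc = 2
After iteration 4: step = 4, acc = -2
After iteration 5: step = 5, acc = 3
Loop ends.

Final answer: 3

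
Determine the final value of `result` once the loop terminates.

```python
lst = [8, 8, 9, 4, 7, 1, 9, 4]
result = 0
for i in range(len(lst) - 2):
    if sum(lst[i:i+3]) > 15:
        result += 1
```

Let's trace through this code step by step.

Initialize: lst = [8, 8, 9, 4, 7, 1, 9, 4]
Initialize: result = 0
Entering loop: for i in range(len(lst) - 2):
After iteration 1: i = 0, result = 1
After iteration 2: i = 1, result = 2
After iteration 3: i = 2, result = 3
After iteration 4: i = 3, result = 3
After iteration 5: i = 4, result = 4
After iteration 6: i = 5, result = 4
Loop ends.

Final answer: 4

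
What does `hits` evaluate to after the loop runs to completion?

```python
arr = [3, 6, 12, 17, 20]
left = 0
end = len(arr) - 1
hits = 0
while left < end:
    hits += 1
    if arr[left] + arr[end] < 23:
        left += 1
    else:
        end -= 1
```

Let's trace through this code step by step.

Initialize: arr = [3, 6, 12, 17, 20]
Initialize: left = 0
Initialize: end = 4
Initialize: hits = 0
Entering loop: while left < end:
After iteration 1: left = 0, end = 3, hits = 1
After iteration 2: left = 1, end = 3, hits = 2
After iteration 3: left = 1, end = 2, hits = 3
After iteration 4: left = 2, end = 2, hits = 4
Loop ends.

Final answer: 4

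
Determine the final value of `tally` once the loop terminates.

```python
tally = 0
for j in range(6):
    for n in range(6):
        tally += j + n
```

Let's trace through this code step by step.

Initialize: tally = 0
Entering loop: for j in range(6):
After iteration 1: j = 0, tally = 15
After iteration 2: j = 1, tally = 36
After iteration 3: j = 2, tally = 63
After iteration 4: j = 3, tally = 96
After iteration 5: j = 4, tally = 135
After iteration 6: j = 5, tally = 180
Loop ends.

Final answer: 180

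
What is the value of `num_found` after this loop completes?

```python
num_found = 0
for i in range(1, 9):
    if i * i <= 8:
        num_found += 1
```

Let's trace through this code step by step.

Initialize: num_found = 0
Entering loop: for i in range(1, 9):
After iteration 1: i = 1, num_found = 1
After iteration 2: i = 2, num_found = 2
After iteration 3: i = 3, num_found = 2
After iteration 4: i = 4, num_found = 2
After iteration 5: i = 5, num_found = 2
After iteration 6: i = 6, num_found = 2
After iteration 7: i = 7, num_found = 2
After iteration 8: i = 8, num_found = 2
Loop ends.

Final answer: 2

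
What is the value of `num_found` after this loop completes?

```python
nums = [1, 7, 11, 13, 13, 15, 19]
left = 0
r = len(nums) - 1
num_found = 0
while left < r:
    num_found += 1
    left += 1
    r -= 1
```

Let's trace through this code step by step.

Initialize: nums = [1, 7, 11, 13, 13, 15, 19]
Initialize: left = 0
Initialize: r = 6
Initialize: num_found = 0
Entering loop: while left < r:
After iteration 1: left = 1, r = 5, num_found = 1
After iteration 2: left = 2, r = 4, num_found = 2
After iteration 3: left = 3, r = 3, num_found = 3
Loop ends.

Final answer: 3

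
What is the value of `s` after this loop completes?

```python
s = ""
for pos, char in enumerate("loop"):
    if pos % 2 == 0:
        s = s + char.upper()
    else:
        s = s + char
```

Let's trace through this code step by step.

Initialize: s = ''
Entering loop: for pos, char in enumerate("loop"):
After iteration 1: pos = 0, char = 'l', s = 'L'
After iteration 2: pos = 1, char = 'o', s = 'Lo'
After iteration 3: pos = 2, char = 'o', s = 'LoO'
After iteration 4: pos = 3, char = 'p', s = 'LoOp'
Loop ends.

Final answer: 'LoOp'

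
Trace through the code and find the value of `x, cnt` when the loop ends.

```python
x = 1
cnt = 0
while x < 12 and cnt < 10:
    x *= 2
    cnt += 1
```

Let's trace through this code step by step.

Initialize: x = 1
Initialize: cnt = 0
Entering loop: while x < 12 and cnt < 10:
After iteration 1: x = 2, cnt = 1
After iteration 2: x = 4, cnt = 2
After iteration 3: x = 8, cnt = 3
After iteration 4: x = 16, cnt = 4
Loop ends.

Final answer: 16, 4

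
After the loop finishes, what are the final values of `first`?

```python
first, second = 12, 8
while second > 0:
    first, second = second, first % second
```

Let's trace through this code step by step.

Initialize: first = 12
Initialize: second = 8
Entering loop: while second > 0:
After iteration 1: first = 8, second = 4
After iteration 2: first = 4, second = 0
Loop ends.

Final answer: 4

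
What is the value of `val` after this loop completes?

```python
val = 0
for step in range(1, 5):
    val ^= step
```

Let's trace through this code step by step.

Initialize: val = 0
Entering loop: for step in range(1, 5):
After iteration 1: step = 1, val = 1
After iteration 2: step = 2, val = 3
After iteration 3: step = 3, val = 0
After iteration 4: step = 4, val = 4
Loop ends.

Final answer: 4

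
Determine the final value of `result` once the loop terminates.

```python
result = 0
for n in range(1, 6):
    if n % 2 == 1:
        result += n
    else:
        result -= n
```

Let's trace through this code step by step.

Initialize: result = 0
Entering loop: for n in range(1, 6):
After iteration 1: n = 1, result = 1
After iteration 2: n = 2, result = -1
After iteration 3: n = 3, result = 2
After iteration 4: n = 4, result = -2
After iteration 5: n = 5, result = 3
Loop ends.

Final answer: 3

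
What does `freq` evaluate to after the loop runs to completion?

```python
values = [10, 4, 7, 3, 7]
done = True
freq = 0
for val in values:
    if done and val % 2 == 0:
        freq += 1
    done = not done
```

Let's trace through this code step by step.

Initialize: values = [10, 4, 7, 3, 7]
Initialize: done = True
Initialize: freq = 0
Entering loop: for val in values:
After iteration 1: val = 10, done = False, freq = 1
After iteration 2: val = 4, done = True, freq = 1
After iteration 3: val = 7, done = False, freq = 1
After iteration 4: val = 3, done = True, freq = 1
After iteration 5: val = 7, done = False, freq = 1
Loop ends.

Final answer: 1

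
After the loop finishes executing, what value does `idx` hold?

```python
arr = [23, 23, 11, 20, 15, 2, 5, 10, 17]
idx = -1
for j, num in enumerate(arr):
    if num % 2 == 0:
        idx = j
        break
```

Let's trace through this code step by step.

Initialize: arr = [23, 23, 11, 20, 15, 2, 5, 10, 17]
Initialize: idx = -1
Entering loop: for j, num in enumerate(arr):
After iteration 1: j = 0, num = 23, idx = -1
After iteration 2: j = 1, num = 23, idx = -1
After iteration 3: j = 2, num = 11, idx = -1
After iteration 4: j = 3, num = 20, idx = 3
Loop ends.

Final answer: 3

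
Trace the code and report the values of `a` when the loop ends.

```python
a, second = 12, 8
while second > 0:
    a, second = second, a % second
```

Let's trace through this code step by step.

Initialize: a = 12
Initialize: second = 8
Entering loop: while second > 0:
After iteration 1: a = 8, second = 4
After iteration 2: a = 4, second = 0
Loop ends.

Final answer: 4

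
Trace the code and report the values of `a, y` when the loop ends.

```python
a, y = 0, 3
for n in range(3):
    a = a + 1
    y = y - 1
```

Let's trace through this code step by step.

Initialize: a = 0
Initialize: y = 3
Entering loop: for n in range(3):
After iteration 1: n = 0, a = 1, y = 2
After iteration 2: n = 1, a = 2, y = 1
After iteration 3: n = 2, a = 3, y = 0
Loop ends.

Final answer: 3, 0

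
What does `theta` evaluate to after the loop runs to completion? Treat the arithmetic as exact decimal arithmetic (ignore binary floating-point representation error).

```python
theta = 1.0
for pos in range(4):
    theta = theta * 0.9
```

Let's trace through this code step by step.

Initialize: theta = 1.0
Entering loop: for pos in range(4):
After iteration 1: pos = 0, theta = 0.9
After iteration 2: pos = 1, theta = 0.81
After iteration 3: pos = 2, theta = 0.729
After iteration 4: pos = 3, theta = 0.6561
Loop ends.

Final answer: 0.6561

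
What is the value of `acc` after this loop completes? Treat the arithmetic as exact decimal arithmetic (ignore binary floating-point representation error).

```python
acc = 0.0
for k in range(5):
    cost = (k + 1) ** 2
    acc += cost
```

Let's trace through this code step by step.

Initialize: acc = 0.0
Entering loop: for k in range(5):
After iteration 1: k = 0, acc = 1.0, cost = 1
After iteration 2: k = 1, acc = 5.0, cost = 4
After iteration 3: k = 2, acc = 14.0, cost = 9
After iteration 4: k = 3, acc = 30.0, cost = 16
After iteration 5: k = 4, acc = 55.0, cost = 25
Loop ends.

Final answer: 55.0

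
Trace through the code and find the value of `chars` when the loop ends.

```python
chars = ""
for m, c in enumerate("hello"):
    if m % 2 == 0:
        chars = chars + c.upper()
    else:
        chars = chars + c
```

Let's trace through this code step by step.

Initialize: chars = ''
Entering loop: for m, c in enumerate("hello"):
After iteration 1: m = 0, c = 'h', chars = 'H'
After iteration 2: m = 1, c = 'e', chars = 'He'
After iteration 3: m = 2, c = 'l', chars = 'HeL'
After iteration 4: m = 3, c = 'l', chars = 'HeLl'
After iteration 5: m = 4, c = 'o', chars = 'HeLlO'
Loop ends.

Final answer: 'HeLlO'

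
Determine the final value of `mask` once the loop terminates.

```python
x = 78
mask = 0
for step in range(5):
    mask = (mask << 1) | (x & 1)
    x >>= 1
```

Let's trace through this code step by step.

Initialize: x = 78
Initialize: mask = 0
Entering loop: for step in range(5):
After iteration 1: step = 0, x = 39, mask = 0
After iteration 2: step = 1, x = 19, mask = 1
After iteration 3: step = 2, x = 9, mask = 3
After iteration 4: step = 3, x = 4, mask = 7
After iteration 5: step = 4, x = 2, mask = 14
Loop ends.

Final answer: 14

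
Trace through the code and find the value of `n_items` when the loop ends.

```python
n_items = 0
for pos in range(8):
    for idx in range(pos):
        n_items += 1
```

Let's trace through this code step by step.

Initialize: n_items = 0
Entering loop: for pos in range(8):
After iteration 1: pos = 0, n_items = 0
After iteration 2: pos = 1, n_items = 1, idx = 0
After iteration 3: pos = 2, n_items = 3, idx = 1
After iteration 4: pos = 3, n_items = 6, idx = 2
After iteration 5: pos = 4, n_items = 10, idx = 3
After iteration 6: pos = 5, n_items = 15, idx = 4
After iteration 7: pos = 6, n_items = 21, idx = 5
After iteration 8: pos = 7, n_items = 28, idx = 6
Loop ends.

Final answer: 28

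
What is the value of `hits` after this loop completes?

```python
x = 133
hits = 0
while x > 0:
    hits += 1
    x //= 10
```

Let's trace through this code step by step.

Initialize: x = 133
Initialize: hits = 0
Entering loop: while x > 0:
After iteration 1: x = 13, hits = 1
After iteration 2: x = 1, hits = 2
After iteration 3: x = 0, hits = 3
Loop ends.

Final answer: 3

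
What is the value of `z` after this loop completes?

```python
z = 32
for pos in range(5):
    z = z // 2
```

Let's trace through this code step by step.

Initialize: z = 32
Entering loop: for pos in range(5):
After iteration 1: pos = 0, z = 16
After iteration 2: pos = 1, z = 8
After iteration 3: pos = 2, z = 4
After iteration 4: pos = 3, z = 2
After iteration 5: pos = 4, z = 1
Loop ends.

Final answer: 1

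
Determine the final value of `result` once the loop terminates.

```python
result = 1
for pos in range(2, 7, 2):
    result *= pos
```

Let's trace through this code step by step.

Initialize: result = 1
Entering loop: for pos in range(2, 7, 2):
After iteration 1: pos = 2, result = 2
After iteration 2: pos = 4, result = 8
After iteration 3: pos = 6, result = 48
Loop ends.

Final answer: 48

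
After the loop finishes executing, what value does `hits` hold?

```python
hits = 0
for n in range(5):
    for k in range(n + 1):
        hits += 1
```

Let's trace through this code step by step.

Initialize: hits = 0
Entering loop: for n in range(5):
After iteration 1: n = 0, hits = 1, k = 0
After iteration 2: n = 1, hits = 3, k = 1
After iteration 3: n = 2, hits = 6, k = 2
After iteration 4: n = 3, hits = 10, k = 3
After iteration 5: n = 4, hits = 15, k = 4
Loop ends.

Final answer: 15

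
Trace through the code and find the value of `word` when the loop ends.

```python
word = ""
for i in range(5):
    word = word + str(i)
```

Let's trace through this code step by step.

Initialize: word = ''
Entering loop: for i in range(5):
After iteration 1: i = 0, word = '0'
After iteration 2: i = 1, word = '01'
After iteration 3: i = 2, word = '012'
After iteration 4: i = 3, word = '0123'
After iteration 5: i = 4, word = '01234'
Loop ends.

Final answer: '01234'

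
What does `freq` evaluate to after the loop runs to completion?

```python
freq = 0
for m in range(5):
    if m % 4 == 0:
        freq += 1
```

Let's trace through this code step by step.

Initialize: freq = 0
Entering loop: for m in range(5):
After iteration 1: m = 0, freq = 1
After iteration 2: m = 1, freq = 1
After iteration 3: m = 2, freq = 1
After iteration 4: m = 3, freq = 1
After iteration 5: m = 4, freq = 2
Loop ends.

Final answer: 2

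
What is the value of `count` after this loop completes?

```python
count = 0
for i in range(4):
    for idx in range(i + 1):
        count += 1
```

Let's trace through this code step by step.

Initialize: count = 0
Entering loop: for i in range(4):
After iteration 1: i = 0, count = 1, idx = 0
After iteration 2: i = 1, count = 3, idx = 1
After iteration 3: i = 2, count = 6, idx = 2
After iteration 4: i = 3, count = 10, idx = 3
Loop ends.

Final answer: 10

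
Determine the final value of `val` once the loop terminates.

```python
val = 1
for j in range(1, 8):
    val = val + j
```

Let's trace through this code step by step.

Initialize: val = 1
Entering loop: for j in range(1, 8):
After iteration 1: j = 1, val = 2
After iteration 2: j = 2, val = 4
After iteration 3: j = 3, val = 7
After iteration 4: j = 4, val = 11
After iteration 5: j = 5, val = 16
After iteration 6: j = 6, val = 22
After iteration 7: j = 7, val = 29
Loop ends.

Final answer: 29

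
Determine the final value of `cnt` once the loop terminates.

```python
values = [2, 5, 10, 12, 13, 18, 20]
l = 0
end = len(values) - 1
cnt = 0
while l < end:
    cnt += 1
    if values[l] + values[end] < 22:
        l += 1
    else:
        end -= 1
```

Let's trace through this code step by step.

Initialize: values = [2, 5, 10, 12, 13, 18, 20]
Initialize: l = 0
Initialize: end = 6
Initialize: cnt = 0
Entering loop: while l < end:
After iteration 1: l = 0, end = 5, cnt = 1
After iteration 2: l = 1, end = 5, cnt = 2
After iteration 3: l = 1, end = 4, cnt = 3
After iteration 4: l = 2, end = 4, cnt = 4
After iteration 5: l = 2, end = 3, cnt = 5
After iteration 6: l = 2, end = 2, cnt = 6
Loop ends.

Final answer: 6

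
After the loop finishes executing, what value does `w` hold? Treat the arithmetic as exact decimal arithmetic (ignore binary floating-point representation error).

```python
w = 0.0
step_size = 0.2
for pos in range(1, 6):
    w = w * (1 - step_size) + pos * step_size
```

Let's trace through this code step by step.

Initialize: w = 0.0
Initialize: step_size = 0.2
Entering loop: for pos in range(1, 6):
After iteration 1: pos = 1, w = 0.2
After iteration 2: pos = 2, w = 0.56
After iteration 3: pos = 3, w = 1.048
After iteration 4: pos = 4, w = 1.6384
After iteration 5: pos = 5, w = 2.31072
Loop ends.

Final answer: 2.31072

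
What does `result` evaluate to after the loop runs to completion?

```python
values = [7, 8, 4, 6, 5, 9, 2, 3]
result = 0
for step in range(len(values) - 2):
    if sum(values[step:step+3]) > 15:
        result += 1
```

Let's trace through this code step by step.

Initialize: values = [7, 8, 4, 6, 5, 9, 2, 3]
Initialize: result = 0
Entering loop: for step in range(len(values) - 2):
After iteration 1: step = 0, result = 1
After iteration 2: step = 1, result = 2
After iteration 3: step = 2, result = 2
After iteration 4: step = 3, result = 3
After iteration 5: step = 4, result = 4
After iteration 6: step = 5, result = 4
Loop ends.

Final answer: 4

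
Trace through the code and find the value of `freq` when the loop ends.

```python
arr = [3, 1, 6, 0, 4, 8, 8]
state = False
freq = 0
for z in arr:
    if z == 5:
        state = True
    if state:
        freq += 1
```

Let's trace through this code step by step.

Initialize: arr = [3, 1, 6, 0, 4, 8, 8]
Initialize: state = False
Initialize: freq = 0
Entering loop: for z in arr:
After iteration 1: z = 3, freq = 0
After iteration 2: z = 1, freq = 0
After iteration 3: z = 6, freq = 0
After iteration 4: z = 0, freq = 0
After iteration 5: z = 4, freq = 0
After iteration 6: z = 8, freq = 0
After iteration 7: z = 8, freq = 0
Loop ends.

Final answer: 0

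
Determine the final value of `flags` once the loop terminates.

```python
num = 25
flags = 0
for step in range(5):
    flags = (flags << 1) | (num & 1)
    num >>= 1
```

Let's trace through this code step by step.

Initialize: num = 25
Initialize: flags = 0
Entering loop: for step in range(5):
After iteration 1: step = 0, num = 12, flags = 1
After iteration 2: step = 1, num = 6, flags = 2
After iteration 3: step = 2, num = 3, flags = 4
After iteration 4: step = 3, num = 1, flags = 9
After iteration 5: step = 4, num = 0, flags = 19
Loop ends.

Final answer: 19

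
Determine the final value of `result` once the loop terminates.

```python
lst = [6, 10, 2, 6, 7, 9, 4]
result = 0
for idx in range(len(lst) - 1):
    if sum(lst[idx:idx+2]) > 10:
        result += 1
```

Let's trace through this code step by step.

Initialize: lst = [6, 10, 2, 6, 7, 9, 4]
Initialize: result = 0
Entering loop: for idx in range(len(lst) - 1):
After iteration 1: idx = 0, result = 1
After iteration 2: idx = 1, result = 2
After iteration 3: idx = 2, result = 2
After iteration 4: idx = 3, result = 3
After iteration 5: idx = 4, result = 4
After iteration 6: idx = 5, result = 5
Loop ends.

Final answer: 5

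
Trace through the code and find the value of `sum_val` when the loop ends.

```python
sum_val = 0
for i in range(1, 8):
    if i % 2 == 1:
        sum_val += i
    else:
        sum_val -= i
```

Let's trace through this code step by step.

Initialize: sum_val = 0
Entering loop: for i in range(1, 8):
After iteration 1: i = 1, sum_val = 1
After iteration 2: i = 2, sum_val = -1
After iteration 3: i = 3, sum_val = 2
After iteration 4: i = 4, sum_val = -2
After iteration 5: i = 5, sum_val = 3
After iteration 6: i = 6, sum_val = -3
After iteration 7: i = 7, sum_val = 4
Loop ends.

Final answer: 4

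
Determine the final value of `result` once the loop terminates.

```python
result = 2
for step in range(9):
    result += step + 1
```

Let's trace through this code step by step.

Initialize: result = 2
Entering loop: for step in range(9):
After iteration 1: step = 0, result = 3
After iteration 2: step = 1, result = 5
After iteration 3: step = 2, result = 8
After iteration 4: step = 3, result = 12
After iteration 5: step = 4, result = 17
After iteration 6: step = 5, result = 23
After iteration 7: step = 6, result = 30
After iteration 8: step = 7, result = 38
After iteration 9: step = 8, result = 47
Loop ends.

Final answer: 47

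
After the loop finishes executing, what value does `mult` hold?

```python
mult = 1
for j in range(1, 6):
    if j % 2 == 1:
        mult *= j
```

Let's trace through this code step by step.

Initialize: mult = 1
Entering loop: for j in range(1, 6):
After iteration 1: j = 1, mult = 1
After iteration 2: j = 2, mult = 1
After iteration 3: j = 3, mult = 3
After iteration 4: j = 4, mult = 3
After iteration 5: j = 5, mult = 15
Loop ends.

Final answer: 15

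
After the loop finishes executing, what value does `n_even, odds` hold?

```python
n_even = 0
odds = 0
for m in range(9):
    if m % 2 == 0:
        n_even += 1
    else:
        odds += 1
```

Let's trace through this code step by step.

Initialize: n_even = 0
Initialize: odds = 0
Entering loop: for m in range(9):
After iteration 1: m = 0, n_even = 1, odds = 0
After iteration 2: m = 1, n_even = 1, odds = 1
After iteration 3: m = 2, n_even = 2, odds = 1
After iteration 4: m = 3, n_even = 2, odds = 2
After iteration 5: m = 4, n_even = 3, odds = 2
After iteration 6: m = 5, n_even = 3, odds = 3
After iteration 7: m = 6, n_even = 4, odds = 3
After iteration 8: m = 7, n_even = 4, odds = 4
After iteration 9: m = 8, n_even = 5, odds = 4
Loop ends.

Final answer: 5, 4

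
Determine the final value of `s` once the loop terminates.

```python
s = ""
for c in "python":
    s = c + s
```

Let's trace through this code step by step.

Initialize: s = ''
Entering loop: for c in "python":
After iteration 1: c = 'p', s = 'p'
After iteration 2: c = 'y', s = 'yp'
After iteration 3: c = 't', s = 'typ'
After iteration 4: c = 'h', s = 'htyp'
After iteration 5: c = 'o', s = 'ohtyp'
After iteration 6: c = 'n', s = 'nohtyp'
Loop ends.

Final answer: 'nohtyp'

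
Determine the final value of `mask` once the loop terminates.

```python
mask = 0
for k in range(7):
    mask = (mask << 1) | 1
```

Let's trace through this code step by step.

Initialize: mask = 0
Entering loop: for k in range(7):
After iteration 1: k = 0, mask = 1
After iteration 2: k = 1, mask = 3
After iteration 3: k = 2, mask = 7
After iteration 4: k = 3, mask = 15
After iteration 5: k = 4, mask = 31
After iteration 6: k = 5, mask = 63
After iteration 7: k = 6, mask = 127
Loop ends.

Final answer: 127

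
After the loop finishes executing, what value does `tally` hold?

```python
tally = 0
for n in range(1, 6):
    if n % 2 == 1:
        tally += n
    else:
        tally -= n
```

Let's trace through this code step by step.

Initialize: tally = 0
Entering loop: for n in range(1, 6):
After iteration 1: n = 1, tally = 1
After iteration 2: n = 2, tally = -1
After iteration 3: n = 3, tally = 2
After iteration 4: n = 4, tally = -2
After iteration 5: n = 5, tally = 3
Loop ends.

Final answer: 3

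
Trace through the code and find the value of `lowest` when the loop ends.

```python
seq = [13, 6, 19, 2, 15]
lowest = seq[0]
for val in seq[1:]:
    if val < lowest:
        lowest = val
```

Let's trace through this code step by step.

Initialize: seq = [13, 6, 19, 2, 15]
Initialize: lowest = 13
Entering loop: for val in seq[1:]:
After iteration 1: val = 6, lowest = 6
After iteration 2: val = 19, lowest = 6
After iteration 3: val = 2, lowest = 2
After iteration 4: val = 15, lowest = 2
Loop ends.

Final answer: 2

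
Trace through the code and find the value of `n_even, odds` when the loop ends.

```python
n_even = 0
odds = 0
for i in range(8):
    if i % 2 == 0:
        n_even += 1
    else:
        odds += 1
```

Let's trace through this code step by step.

Initialize: n_even = 0
Initialize: odds = 0
Entering loop: for i in range(8):
After iteration 1: i = 0, n_even = 1, odds = 0
After iteration 2: i = 1, n_even = 1, odds = 1
After iteration 3: i = 2, n_even = 2, odds = 1
After iteration 4: i = 3, n_even = 2, odds = 2
After iteration 5: i = 4, n_even = 3, odds = 2
After iteration 6: i = 5, n_even = 3, odds = 3
After iteration 7: i = 6, n_even = 4, odds = 3
After iteration 8: i = 7, n_even = 4, odds = 4
Loop ends.

Final answer: 4, 4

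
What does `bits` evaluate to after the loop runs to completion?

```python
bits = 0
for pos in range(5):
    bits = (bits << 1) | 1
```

Let's trace through this code step by step.

Initialize: bits = 0
Entering loop: for pos in range(5):
After iteration 1: pos = 0, bits = 1
After iteration 2: pos = 1, bits = 3
After iteration 3: pos = 2, bits = 7
After iteration 4: pos = 3, bits = 15
After iteration 5: pos = 4, bits = 31
Loop ends.

Final answer: 31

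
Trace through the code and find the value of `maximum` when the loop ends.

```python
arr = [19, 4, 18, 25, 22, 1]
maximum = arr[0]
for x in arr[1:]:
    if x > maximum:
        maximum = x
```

Let's trace through this code step by step.

Initialize: arr = [19, 4, 18, 25, 22, 1]
Initialize: maximum = 19
Entering loop: for x in arr[1:]:
After iteration 1: x = 4, maximum = 19
After iteration 2: x = 18, maximum = 19
After iteration 3: x = 25, maximum = 25
After iteration 4: x = 22, maximum = 25
After iteration 5: x = 1, maximum = 25
Loop ends.

Final answer: 25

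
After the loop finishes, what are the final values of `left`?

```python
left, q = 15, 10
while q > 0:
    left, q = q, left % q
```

Let's trace through this code step by step.

Initialize: left = 15
Initialize: q = 10
Entering loop: while q > 0:
After iteration 1: left = 10, q = 5
After iteration 2: left = 5, q = 0
Loop ends.

Final answer: 5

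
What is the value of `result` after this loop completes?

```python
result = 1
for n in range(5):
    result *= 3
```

Let's trace through this code step by step.

Initialize: result = 1
Entering loop: for n in range(5):
After iteration 1: n = 0, result = 3
After iteration 2: n = 1, result = 9
After iteration 3: n = 2, result = 27
After iteration 4: n = 3, result = 81
After iteration 5: n = 4, result = 243
Loop ends.

Final answer: 243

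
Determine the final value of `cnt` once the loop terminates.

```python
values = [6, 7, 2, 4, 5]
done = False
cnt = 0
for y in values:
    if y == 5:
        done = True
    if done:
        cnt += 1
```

Let's trace through this code step by step.

Initialize: values = [6, 7, 2, 4, 5]
Initialize: done = False
Initialize: cnt = 0
Entering loop: for y in values:
After iteration 1: y = 6, done = False, cnt = 0
After iteration 2: y = 7, done = False, cnt = 0
After iteration 3: y = 2, done = False, cnt = 0
After iteration 4: y = 4, done = False, cnt = 0
After iteration 5: y = 5, done = True, cnt = 1
Loop ends.

Final answer: 1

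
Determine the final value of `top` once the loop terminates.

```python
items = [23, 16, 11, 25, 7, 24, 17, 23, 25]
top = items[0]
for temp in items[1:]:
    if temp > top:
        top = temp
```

Let's trace through this code step by step.

Initialize: items = [23, 16, 11, 25, 7, 24, 17, 23, 25]
Initialize: top = 23
Entering loop: for temp in items[1:]:
After iteration 1: temp = 16, top = 23
After iteration 2: temp = 11, top = 23
After iteration 3: temp = 25, top = 25
After iteration 4: temp = 7, top = 25
After iteration 5: temp = 24, top = 25
After iteration 6: temp = 17, top = 25
After iteration 7: temp = 23, top = 25
After iteration 8: temp = 25, top = 25
Loop ends.

Final answer: 25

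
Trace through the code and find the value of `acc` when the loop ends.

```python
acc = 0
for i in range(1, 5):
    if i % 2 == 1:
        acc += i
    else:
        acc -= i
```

Let's trace through this code step by step.

Initialize: acc = 0
Entering loop: for i in range(1, 5):
After iteration 1: i = 1, acc = 1
After iteration 2: i = 2, acc = -1
After iteration 3: i = 3, acc = 2
After iteration 4: i = 4, acc = -2
Loop ends.

Final answer: -2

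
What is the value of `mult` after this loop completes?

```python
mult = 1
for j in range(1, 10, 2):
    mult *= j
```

Let's trace through this code step by step.

Initialize: mult = 1
Entering loop: for j in range(1, 10, 2):
After iteration 1: j = 1, mult = 1
After iteration 2: j = 3, mult = 3
After iteration 3: j = 5, mult = 15
After iteration 4: j = 7, mult = 105
After iteration 5: j = 9, mult = 945
Loop ends.

Final answer: 945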